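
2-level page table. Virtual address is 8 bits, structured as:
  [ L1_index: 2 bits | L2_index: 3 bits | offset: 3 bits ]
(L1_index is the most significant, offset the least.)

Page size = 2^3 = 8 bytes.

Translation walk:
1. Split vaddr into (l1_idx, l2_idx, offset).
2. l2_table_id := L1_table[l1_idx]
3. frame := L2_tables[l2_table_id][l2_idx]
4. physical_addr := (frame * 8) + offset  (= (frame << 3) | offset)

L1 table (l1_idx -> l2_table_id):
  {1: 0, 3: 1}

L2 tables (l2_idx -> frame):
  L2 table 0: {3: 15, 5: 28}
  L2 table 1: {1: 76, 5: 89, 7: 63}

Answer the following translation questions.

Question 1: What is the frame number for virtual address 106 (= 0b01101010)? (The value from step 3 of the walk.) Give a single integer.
Answer: 28

Derivation:
vaddr = 106: l1_idx=1, l2_idx=5
L1[1] = 0; L2[0][5] = 28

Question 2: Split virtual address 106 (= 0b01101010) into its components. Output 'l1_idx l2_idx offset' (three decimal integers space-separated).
vaddr = 106 = 0b01101010
  top 2 bits -> l1_idx = 1
  next 3 bits -> l2_idx = 5
  bottom 3 bits -> offset = 2

Answer: 1 5 2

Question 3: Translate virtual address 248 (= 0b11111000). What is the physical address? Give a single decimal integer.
vaddr = 248 = 0b11111000
Split: l1_idx=3, l2_idx=7, offset=0
L1[3] = 1
L2[1][7] = 63
paddr = 63 * 8 + 0 = 504

Answer: 504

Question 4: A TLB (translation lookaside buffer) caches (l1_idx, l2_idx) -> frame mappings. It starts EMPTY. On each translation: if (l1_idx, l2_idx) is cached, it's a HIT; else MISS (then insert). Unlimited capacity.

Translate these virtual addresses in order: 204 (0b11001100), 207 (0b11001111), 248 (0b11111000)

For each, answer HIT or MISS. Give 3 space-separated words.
Answer: MISS HIT MISS

Derivation:
vaddr=204: (3,1) not in TLB -> MISS, insert
vaddr=207: (3,1) in TLB -> HIT
vaddr=248: (3,7) not in TLB -> MISS, insert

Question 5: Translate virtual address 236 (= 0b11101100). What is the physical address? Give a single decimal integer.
vaddr = 236 = 0b11101100
Split: l1_idx=3, l2_idx=5, offset=4
L1[3] = 1
L2[1][5] = 89
paddr = 89 * 8 + 4 = 716

Answer: 716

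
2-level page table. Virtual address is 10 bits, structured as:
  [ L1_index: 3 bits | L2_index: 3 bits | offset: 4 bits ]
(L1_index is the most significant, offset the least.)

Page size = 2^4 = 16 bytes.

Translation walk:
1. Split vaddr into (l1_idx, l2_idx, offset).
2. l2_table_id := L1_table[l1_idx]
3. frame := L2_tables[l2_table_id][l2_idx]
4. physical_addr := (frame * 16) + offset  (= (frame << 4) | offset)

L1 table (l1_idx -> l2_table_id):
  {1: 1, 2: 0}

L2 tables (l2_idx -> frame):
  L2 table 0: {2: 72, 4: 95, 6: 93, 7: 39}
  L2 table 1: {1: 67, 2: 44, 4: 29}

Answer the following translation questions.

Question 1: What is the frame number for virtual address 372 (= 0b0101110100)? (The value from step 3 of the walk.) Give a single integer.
vaddr = 372: l1_idx=2, l2_idx=7
L1[2] = 0; L2[0][7] = 39

Answer: 39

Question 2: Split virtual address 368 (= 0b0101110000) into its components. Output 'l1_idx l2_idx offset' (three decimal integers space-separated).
Answer: 2 7 0

Derivation:
vaddr = 368 = 0b0101110000
  top 3 bits -> l1_idx = 2
  next 3 bits -> l2_idx = 7
  bottom 4 bits -> offset = 0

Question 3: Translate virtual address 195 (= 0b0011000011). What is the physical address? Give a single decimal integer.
vaddr = 195 = 0b0011000011
Split: l1_idx=1, l2_idx=4, offset=3
L1[1] = 1
L2[1][4] = 29
paddr = 29 * 16 + 3 = 467

Answer: 467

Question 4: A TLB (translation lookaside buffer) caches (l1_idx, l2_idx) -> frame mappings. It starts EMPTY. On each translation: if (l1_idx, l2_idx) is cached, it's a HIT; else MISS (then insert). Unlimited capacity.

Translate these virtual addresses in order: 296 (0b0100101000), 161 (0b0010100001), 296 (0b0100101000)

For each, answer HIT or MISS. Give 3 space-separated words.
vaddr=296: (2,2) not in TLB -> MISS, insert
vaddr=161: (1,2) not in TLB -> MISS, insert
vaddr=296: (2,2) in TLB -> HIT

Answer: MISS MISS HIT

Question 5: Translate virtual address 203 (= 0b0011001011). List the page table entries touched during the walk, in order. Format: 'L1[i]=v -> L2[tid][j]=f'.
vaddr = 203 = 0b0011001011
Split: l1_idx=1, l2_idx=4, offset=11

Answer: L1[1]=1 -> L2[1][4]=29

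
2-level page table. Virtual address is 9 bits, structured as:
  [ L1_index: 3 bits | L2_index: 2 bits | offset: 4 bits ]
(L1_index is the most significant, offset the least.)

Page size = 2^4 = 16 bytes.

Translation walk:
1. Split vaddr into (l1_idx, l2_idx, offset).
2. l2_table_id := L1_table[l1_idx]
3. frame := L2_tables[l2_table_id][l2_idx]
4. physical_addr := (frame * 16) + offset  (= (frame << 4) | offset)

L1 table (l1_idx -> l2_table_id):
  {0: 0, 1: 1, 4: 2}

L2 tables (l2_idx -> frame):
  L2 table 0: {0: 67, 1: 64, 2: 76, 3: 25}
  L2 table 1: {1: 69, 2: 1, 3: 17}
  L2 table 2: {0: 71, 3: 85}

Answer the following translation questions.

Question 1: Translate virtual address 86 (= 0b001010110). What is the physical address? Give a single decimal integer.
Answer: 1110

Derivation:
vaddr = 86 = 0b001010110
Split: l1_idx=1, l2_idx=1, offset=6
L1[1] = 1
L2[1][1] = 69
paddr = 69 * 16 + 6 = 1110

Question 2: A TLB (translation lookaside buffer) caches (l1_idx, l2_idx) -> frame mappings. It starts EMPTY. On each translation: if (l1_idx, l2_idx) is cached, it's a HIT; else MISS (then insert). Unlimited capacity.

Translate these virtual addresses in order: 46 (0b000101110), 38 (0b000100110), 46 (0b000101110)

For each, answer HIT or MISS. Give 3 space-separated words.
vaddr=46: (0,2) not in TLB -> MISS, insert
vaddr=38: (0,2) in TLB -> HIT
vaddr=46: (0,2) in TLB -> HIT

Answer: MISS HIT HIT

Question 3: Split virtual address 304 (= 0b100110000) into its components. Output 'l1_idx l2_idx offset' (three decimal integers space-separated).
vaddr = 304 = 0b100110000
  top 3 bits -> l1_idx = 4
  next 2 bits -> l2_idx = 3
  bottom 4 bits -> offset = 0

Answer: 4 3 0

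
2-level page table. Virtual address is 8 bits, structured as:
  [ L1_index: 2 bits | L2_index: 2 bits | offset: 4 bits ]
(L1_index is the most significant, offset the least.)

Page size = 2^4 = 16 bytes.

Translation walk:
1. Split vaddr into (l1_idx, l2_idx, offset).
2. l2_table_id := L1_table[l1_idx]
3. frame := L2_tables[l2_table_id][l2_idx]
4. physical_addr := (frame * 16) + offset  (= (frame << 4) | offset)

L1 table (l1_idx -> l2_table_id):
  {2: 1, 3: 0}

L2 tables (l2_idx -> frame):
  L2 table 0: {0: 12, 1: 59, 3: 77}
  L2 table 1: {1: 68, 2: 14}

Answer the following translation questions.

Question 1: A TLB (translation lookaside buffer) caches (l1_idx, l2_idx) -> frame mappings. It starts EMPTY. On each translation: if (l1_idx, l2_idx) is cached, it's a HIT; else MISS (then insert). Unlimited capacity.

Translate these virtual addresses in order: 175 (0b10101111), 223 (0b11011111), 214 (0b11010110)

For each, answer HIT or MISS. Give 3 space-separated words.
vaddr=175: (2,2) not in TLB -> MISS, insert
vaddr=223: (3,1) not in TLB -> MISS, insert
vaddr=214: (3,1) in TLB -> HIT

Answer: MISS MISS HIT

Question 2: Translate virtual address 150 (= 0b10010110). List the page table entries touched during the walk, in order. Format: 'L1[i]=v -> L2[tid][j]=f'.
Answer: L1[2]=1 -> L2[1][1]=68

Derivation:
vaddr = 150 = 0b10010110
Split: l1_idx=2, l2_idx=1, offset=6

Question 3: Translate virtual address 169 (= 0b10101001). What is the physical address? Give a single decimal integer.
Answer: 233

Derivation:
vaddr = 169 = 0b10101001
Split: l1_idx=2, l2_idx=2, offset=9
L1[2] = 1
L2[1][2] = 14
paddr = 14 * 16 + 9 = 233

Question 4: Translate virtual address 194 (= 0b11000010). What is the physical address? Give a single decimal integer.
Answer: 194

Derivation:
vaddr = 194 = 0b11000010
Split: l1_idx=3, l2_idx=0, offset=2
L1[3] = 0
L2[0][0] = 12
paddr = 12 * 16 + 2 = 194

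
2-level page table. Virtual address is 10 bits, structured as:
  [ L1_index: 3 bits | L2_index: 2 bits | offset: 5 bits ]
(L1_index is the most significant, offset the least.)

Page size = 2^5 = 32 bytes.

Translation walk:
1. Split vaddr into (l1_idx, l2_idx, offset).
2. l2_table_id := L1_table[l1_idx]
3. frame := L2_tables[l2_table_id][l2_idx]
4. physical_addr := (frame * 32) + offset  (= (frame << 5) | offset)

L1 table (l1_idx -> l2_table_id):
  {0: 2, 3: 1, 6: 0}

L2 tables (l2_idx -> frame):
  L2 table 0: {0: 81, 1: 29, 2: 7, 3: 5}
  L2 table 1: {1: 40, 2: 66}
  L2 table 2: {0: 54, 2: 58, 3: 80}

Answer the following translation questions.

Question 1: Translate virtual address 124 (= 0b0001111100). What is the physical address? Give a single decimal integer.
vaddr = 124 = 0b0001111100
Split: l1_idx=0, l2_idx=3, offset=28
L1[0] = 2
L2[2][3] = 80
paddr = 80 * 32 + 28 = 2588

Answer: 2588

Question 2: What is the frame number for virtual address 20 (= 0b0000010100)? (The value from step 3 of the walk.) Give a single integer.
Answer: 54

Derivation:
vaddr = 20: l1_idx=0, l2_idx=0
L1[0] = 2; L2[2][0] = 54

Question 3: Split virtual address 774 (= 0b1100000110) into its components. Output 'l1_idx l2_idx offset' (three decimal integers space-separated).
vaddr = 774 = 0b1100000110
  top 3 bits -> l1_idx = 6
  next 2 bits -> l2_idx = 0
  bottom 5 bits -> offset = 6

Answer: 6 0 6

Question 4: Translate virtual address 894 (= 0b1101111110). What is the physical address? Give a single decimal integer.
vaddr = 894 = 0b1101111110
Split: l1_idx=6, l2_idx=3, offset=30
L1[6] = 0
L2[0][3] = 5
paddr = 5 * 32 + 30 = 190

Answer: 190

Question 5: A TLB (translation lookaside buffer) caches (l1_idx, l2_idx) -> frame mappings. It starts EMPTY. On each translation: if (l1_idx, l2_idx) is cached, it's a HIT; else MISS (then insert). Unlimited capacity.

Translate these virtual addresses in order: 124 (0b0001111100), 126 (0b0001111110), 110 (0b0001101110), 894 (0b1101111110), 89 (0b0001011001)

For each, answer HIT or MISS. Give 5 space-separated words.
vaddr=124: (0,3) not in TLB -> MISS, insert
vaddr=126: (0,3) in TLB -> HIT
vaddr=110: (0,3) in TLB -> HIT
vaddr=894: (6,3) not in TLB -> MISS, insert
vaddr=89: (0,2) not in TLB -> MISS, insert

Answer: MISS HIT HIT MISS MISS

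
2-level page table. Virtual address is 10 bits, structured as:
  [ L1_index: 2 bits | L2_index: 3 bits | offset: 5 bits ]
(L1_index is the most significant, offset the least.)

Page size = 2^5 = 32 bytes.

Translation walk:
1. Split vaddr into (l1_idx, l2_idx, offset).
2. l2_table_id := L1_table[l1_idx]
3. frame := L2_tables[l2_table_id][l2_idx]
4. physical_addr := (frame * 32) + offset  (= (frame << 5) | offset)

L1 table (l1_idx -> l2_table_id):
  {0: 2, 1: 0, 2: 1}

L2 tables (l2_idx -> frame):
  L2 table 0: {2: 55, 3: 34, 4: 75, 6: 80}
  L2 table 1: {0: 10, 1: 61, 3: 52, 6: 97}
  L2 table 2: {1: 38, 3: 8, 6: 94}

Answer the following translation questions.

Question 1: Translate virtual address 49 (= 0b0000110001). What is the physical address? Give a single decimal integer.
Answer: 1233

Derivation:
vaddr = 49 = 0b0000110001
Split: l1_idx=0, l2_idx=1, offset=17
L1[0] = 2
L2[2][1] = 38
paddr = 38 * 32 + 17 = 1233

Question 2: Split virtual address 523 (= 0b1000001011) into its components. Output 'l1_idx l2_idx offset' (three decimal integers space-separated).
vaddr = 523 = 0b1000001011
  top 2 bits -> l1_idx = 2
  next 3 bits -> l2_idx = 0
  bottom 5 bits -> offset = 11

Answer: 2 0 11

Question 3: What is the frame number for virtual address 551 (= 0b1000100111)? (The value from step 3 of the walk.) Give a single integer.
Answer: 61

Derivation:
vaddr = 551: l1_idx=2, l2_idx=1
L1[2] = 1; L2[1][1] = 61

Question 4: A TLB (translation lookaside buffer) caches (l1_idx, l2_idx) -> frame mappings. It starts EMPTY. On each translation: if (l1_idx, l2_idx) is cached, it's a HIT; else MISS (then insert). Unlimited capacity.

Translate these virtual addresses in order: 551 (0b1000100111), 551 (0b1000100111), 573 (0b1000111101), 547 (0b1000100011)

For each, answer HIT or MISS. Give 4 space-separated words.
vaddr=551: (2,1) not in TLB -> MISS, insert
vaddr=551: (2,1) in TLB -> HIT
vaddr=573: (2,1) in TLB -> HIT
vaddr=547: (2,1) in TLB -> HIT

Answer: MISS HIT HIT HIT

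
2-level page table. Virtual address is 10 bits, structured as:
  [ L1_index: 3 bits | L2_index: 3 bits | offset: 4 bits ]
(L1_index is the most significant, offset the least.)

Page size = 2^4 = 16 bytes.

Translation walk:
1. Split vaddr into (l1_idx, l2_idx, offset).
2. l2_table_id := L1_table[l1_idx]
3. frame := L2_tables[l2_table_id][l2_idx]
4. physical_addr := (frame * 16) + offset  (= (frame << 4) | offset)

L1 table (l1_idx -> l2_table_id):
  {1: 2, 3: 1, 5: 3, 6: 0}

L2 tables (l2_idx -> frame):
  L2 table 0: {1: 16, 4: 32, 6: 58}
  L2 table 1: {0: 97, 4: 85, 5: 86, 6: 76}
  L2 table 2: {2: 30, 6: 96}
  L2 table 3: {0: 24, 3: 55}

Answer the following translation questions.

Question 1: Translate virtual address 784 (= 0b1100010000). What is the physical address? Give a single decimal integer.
Answer: 256

Derivation:
vaddr = 784 = 0b1100010000
Split: l1_idx=6, l2_idx=1, offset=0
L1[6] = 0
L2[0][1] = 16
paddr = 16 * 16 + 0 = 256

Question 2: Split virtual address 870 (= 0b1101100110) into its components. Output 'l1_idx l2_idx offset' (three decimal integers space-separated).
vaddr = 870 = 0b1101100110
  top 3 bits -> l1_idx = 6
  next 3 bits -> l2_idx = 6
  bottom 4 bits -> offset = 6

Answer: 6 6 6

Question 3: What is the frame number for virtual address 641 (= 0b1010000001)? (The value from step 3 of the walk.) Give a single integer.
Answer: 24

Derivation:
vaddr = 641: l1_idx=5, l2_idx=0
L1[5] = 3; L2[3][0] = 24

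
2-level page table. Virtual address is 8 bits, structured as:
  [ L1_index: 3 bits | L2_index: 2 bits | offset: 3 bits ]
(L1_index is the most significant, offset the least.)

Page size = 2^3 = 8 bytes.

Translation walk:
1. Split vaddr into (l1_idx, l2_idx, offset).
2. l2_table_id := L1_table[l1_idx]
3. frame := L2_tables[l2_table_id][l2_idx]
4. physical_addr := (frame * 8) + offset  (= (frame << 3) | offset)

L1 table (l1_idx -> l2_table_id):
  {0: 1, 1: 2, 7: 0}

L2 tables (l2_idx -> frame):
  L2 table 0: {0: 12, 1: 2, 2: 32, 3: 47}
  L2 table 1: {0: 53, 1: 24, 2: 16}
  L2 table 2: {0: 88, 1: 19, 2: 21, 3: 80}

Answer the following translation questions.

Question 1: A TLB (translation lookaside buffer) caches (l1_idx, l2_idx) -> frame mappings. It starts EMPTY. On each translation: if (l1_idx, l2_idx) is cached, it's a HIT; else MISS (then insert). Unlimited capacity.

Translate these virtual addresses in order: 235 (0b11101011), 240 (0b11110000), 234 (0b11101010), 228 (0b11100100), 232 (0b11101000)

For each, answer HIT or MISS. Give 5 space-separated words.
Answer: MISS MISS HIT MISS HIT

Derivation:
vaddr=235: (7,1) not in TLB -> MISS, insert
vaddr=240: (7,2) not in TLB -> MISS, insert
vaddr=234: (7,1) in TLB -> HIT
vaddr=228: (7,0) not in TLB -> MISS, insert
vaddr=232: (7,1) in TLB -> HIT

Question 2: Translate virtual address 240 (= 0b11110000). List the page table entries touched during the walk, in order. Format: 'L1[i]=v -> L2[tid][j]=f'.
vaddr = 240 = 0b11110000
Split: l1_idx=7, l2_idx=2, offset=0

Answer: L1[7]=0 -> L2[0][2]=32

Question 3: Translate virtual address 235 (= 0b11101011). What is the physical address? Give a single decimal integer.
Answer: 19

Derivation:
vaddr = 235 = 0b11101011
Split: l1_idx=7, l2_idx=1, offset=3
L1[7] = 0
L2[0][1] = 2
paddr = 2 * 8 + 3 = 19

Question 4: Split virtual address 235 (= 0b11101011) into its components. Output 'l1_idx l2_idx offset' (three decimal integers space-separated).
vaddr = 235 = 0b11101011
  top 3 bits -> l1_idx = 7
  next 2 bits -> l2_idx = 1
  bottom 3 bits -> offset = 3

Answer: 7 1 3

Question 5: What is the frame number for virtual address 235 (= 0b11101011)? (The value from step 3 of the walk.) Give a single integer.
vaddr = 235: l1_idx=7, l2_idx=1
L1[7] = 0; L2[0][1] = 2

Answer: 2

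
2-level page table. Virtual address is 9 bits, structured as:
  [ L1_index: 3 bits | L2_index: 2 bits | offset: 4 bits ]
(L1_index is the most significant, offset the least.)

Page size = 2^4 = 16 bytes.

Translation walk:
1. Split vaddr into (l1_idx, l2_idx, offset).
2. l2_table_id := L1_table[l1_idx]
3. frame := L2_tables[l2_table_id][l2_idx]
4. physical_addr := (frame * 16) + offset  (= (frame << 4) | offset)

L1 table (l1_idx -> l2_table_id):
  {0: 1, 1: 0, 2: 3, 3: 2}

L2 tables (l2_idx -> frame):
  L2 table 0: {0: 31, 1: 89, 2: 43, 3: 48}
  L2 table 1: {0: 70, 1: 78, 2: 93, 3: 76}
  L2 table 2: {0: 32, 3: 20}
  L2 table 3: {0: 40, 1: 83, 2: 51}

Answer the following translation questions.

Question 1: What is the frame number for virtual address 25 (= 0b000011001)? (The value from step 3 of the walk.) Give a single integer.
vaddr = 25: l1_idx=0, l2_idx=1
L1[0] = 1; L2[1][1] = 78

Answer: 78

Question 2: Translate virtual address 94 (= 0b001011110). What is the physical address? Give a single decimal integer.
Answer: 1438

Derivation:
vaddr = 94 = 0b001011110
Split: l1_idx=1, l2_idx=1, offset=14
L1[1] = 0
L2[0][1] = 89
paddr = 89 * 16 + 14 = 1438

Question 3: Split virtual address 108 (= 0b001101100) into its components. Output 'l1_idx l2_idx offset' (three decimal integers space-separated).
vaddr = 108 = 0b001101100
  top 3 bits -> l1_idx = 1
  next 2 bits -> l2_idx = 2
  bottom 4 bits -> offset = 12

Answer: 1 2 12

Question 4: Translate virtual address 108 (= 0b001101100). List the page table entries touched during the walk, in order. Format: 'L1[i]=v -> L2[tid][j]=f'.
vaddr = 108 = 0b001101100
Split: l1_idx=1, l2_idx=2, offset=12

Answer: L1[1]=0 -> L2[0][2]=43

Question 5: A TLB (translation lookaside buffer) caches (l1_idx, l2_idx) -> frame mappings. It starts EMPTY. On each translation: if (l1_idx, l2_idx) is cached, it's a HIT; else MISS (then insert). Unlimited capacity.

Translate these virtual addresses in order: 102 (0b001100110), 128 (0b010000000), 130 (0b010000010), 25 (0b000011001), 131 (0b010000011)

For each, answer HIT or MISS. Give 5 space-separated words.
Answer: MISS MISS HIT MISS HIT

Derivation:
vaddr=102: (1,2) not in TLB -> MISS, insert
vaddr=128: (2,0) not in TLB -> MISS, insert
vaddr=130: (2,0) in TLB -> HIT
vaddr=25: (0,1) not in TLB -> MISS, insert
vaddr=131: (2,0) in TLB -> HIT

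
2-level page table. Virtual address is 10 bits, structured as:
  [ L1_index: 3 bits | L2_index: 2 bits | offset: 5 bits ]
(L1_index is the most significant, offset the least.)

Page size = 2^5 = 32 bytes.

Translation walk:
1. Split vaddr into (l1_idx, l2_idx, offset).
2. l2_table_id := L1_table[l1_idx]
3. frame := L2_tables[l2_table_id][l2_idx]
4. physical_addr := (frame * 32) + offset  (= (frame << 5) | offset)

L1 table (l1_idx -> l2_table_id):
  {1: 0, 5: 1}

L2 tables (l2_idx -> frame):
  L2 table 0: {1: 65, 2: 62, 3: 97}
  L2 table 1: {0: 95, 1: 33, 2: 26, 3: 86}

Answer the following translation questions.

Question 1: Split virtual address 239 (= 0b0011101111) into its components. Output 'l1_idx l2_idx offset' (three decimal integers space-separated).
Answer: 1 3 15

Derivation:
vaddr = 239 = 0b0011101111
  top 3 bits -> l1_idx = 1
  next 2 bits -> l2_idx = 3
  bottom 5 bits -> offset = 15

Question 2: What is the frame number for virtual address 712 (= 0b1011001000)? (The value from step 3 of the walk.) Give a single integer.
vaddr = 712: l1_idx=5, l2_idx=2
L1[5] = 1; L2[1][2] = 26

Answer: 26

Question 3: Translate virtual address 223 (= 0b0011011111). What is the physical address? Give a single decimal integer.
vaddr = 223 = 0b0011011111
Split: l1_idx=1, l2_idx=2, offset=31
L1[1] = 0
L2[0][2] = 62
paddr = 62 * 32 + 31 = 2015

Answer: 2015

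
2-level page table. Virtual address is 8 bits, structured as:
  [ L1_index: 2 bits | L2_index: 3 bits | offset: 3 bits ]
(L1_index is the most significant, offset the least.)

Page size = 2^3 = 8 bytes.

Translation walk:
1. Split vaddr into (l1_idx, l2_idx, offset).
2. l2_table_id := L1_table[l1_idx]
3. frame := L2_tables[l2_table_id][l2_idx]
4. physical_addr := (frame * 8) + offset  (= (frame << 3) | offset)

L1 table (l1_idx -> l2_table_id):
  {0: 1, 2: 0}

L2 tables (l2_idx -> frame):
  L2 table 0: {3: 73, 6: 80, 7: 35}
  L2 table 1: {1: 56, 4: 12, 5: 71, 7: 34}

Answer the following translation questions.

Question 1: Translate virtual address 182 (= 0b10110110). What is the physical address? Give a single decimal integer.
Answer: 646

Derivation:
vaddr = 182 = 0b10110110
Split: l1_idx=2, l2_idx=6, offset=6
L1[2] = 0
L2[0][6] = 80
paddr = 80 * 8 + 6 = 646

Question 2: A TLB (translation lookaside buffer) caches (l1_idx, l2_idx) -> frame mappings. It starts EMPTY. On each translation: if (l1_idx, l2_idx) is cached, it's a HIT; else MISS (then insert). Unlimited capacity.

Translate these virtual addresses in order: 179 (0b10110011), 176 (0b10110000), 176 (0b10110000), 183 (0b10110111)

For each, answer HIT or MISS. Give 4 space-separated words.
Answer: MISS HIT HIT HIT

Derivation:
vaddr=179: (2,6) not in TLB -> MISS, insert
vaddr=176: (2,6) in TLB -> HIT
vaddr=176: (2,6) in TLB -> HIT
vaddr=183: (2,6) in TLB -> HIT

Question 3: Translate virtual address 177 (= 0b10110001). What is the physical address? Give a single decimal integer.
vaddr = 177 = 0b10110001
Split: l1_idx=2, l2_idx=6, offset=1
L1[2] = 0
L2[0][6] = 80
paddr = 80 * 8 + 1 = 641

Answer: 641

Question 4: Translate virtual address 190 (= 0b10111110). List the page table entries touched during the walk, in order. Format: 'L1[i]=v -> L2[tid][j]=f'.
Answer: L1[2]=0 -> L2[0][7]=35

Derivation:
vaddr = 190 = 0b10111110
Split: l1_idx=2, l2_idx=7, offset=6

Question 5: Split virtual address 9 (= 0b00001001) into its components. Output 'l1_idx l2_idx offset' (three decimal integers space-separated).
vaddr = 9 = 0b00001001
  top 2 bits -> l1_idx = 0
  next 3 bits -> l2_idx = 1
  bottom 3 bits -> offset = 1

Answer: 0 1 1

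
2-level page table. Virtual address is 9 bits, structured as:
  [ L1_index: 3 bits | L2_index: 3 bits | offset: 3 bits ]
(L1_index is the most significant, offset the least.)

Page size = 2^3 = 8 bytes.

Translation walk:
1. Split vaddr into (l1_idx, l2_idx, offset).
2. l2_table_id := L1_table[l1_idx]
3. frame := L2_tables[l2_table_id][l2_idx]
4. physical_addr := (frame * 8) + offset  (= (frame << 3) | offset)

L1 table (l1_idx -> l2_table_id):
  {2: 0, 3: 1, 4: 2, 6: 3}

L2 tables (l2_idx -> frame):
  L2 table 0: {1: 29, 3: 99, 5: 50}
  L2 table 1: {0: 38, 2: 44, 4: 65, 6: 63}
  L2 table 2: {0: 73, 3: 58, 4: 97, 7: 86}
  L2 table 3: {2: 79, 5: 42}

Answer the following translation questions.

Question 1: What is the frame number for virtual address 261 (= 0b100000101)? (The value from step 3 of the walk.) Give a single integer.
Answer: 73

Derivation:
vaddr = 261: l1_idx=4, l2_idx=0
L1[4] = 2; L2[2][0] = 73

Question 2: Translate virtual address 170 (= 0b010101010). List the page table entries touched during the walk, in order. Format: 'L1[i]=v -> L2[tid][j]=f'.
vaddr = 170 = 0b010101010
Split: l1_idx=2, l2_idx=5, offset=2

Answer: L1[2]=0 -> L2[0][5]=50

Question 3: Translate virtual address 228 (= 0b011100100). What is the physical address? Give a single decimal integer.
vaddr = 228 = 0b011100100
Split: l1_idx=3, l2_idx=4, offset=4
L1[3] = 1
L2[1][4] = 65
paddr = 65 * 8 + 4 = 524

Answer: 524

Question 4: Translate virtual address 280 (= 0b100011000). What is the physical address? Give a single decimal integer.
vaddr = 280 = 0b100011000
Split: l1_idx=4, l2_idx=3, offset=0
L1[4] = 2
L2[2][3] = 58
paddr = 58 * 8 + 0 = 464

Answer: 464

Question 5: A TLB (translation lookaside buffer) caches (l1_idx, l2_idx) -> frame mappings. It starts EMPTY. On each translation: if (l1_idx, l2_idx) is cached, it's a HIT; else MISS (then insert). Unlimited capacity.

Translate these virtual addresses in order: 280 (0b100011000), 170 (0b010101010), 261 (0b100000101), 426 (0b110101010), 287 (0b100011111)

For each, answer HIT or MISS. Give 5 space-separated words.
Answer: MISS MISS MISS MISS HIT

Derivation:
vaddr=280: (4,3) not in TLB -> MISS, insert
vaddr=170: (2,5) not in TLB -> MISS, insert
vaddr=261: (4,0) not in TLB -> MISS, insert
vaddr=426: (6,5) not in TLB -> MISS, insert
vaddr=287: (4,3) in TLB -> HIT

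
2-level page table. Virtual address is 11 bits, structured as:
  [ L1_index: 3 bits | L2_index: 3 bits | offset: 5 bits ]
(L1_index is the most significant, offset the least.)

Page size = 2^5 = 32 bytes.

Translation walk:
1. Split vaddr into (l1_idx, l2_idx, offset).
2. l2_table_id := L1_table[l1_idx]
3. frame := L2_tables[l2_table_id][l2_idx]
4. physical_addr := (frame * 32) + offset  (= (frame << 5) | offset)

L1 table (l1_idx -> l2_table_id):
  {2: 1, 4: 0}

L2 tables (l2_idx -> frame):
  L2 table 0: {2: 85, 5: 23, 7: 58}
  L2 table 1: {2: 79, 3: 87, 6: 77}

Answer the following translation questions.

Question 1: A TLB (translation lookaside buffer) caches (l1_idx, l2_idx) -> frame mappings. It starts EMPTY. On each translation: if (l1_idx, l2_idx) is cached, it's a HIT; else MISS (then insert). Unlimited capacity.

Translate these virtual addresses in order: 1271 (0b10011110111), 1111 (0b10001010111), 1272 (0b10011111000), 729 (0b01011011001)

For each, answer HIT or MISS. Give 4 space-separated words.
Answer: MISS MISS HIT MISS

Derivation:
vaddr=1271: (4,7) not in TLB -> MISS, insert
vaddr=1111: (4,2) not in TLB -> MISS, insert
vaddr=1272: (4,7) in TLB -> HIT
vaddr=729: (2,6) not in TLB -> MISS, insert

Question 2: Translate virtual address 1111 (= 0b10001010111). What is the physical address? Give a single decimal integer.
vaddr = 1111 = 0b10001010111
Split: l1_idx=4, l2_idx=2, offset=23
L1[4] = 0
L2[0][2] = 85
paddr = 85 * 32 + 23 = 2743

Answer: 2743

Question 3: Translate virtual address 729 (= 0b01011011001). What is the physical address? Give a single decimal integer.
Answer: 2489

Derivation:
vaddr = 729 = 0b01011011001
Split: l1_idx=2, l2_idx=6, offset=25
L1[2] = 1
L2[1][6] = 77
paddr = 77 * 32 + 25 = 2489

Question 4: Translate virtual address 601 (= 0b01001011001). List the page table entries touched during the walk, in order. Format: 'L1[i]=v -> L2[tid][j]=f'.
vaddr = 601 = 0b01001011001
Split: l1_idx=2, l2_idx=2, offset=25

Answer: L1[2]=1 -> L2[1][2]=79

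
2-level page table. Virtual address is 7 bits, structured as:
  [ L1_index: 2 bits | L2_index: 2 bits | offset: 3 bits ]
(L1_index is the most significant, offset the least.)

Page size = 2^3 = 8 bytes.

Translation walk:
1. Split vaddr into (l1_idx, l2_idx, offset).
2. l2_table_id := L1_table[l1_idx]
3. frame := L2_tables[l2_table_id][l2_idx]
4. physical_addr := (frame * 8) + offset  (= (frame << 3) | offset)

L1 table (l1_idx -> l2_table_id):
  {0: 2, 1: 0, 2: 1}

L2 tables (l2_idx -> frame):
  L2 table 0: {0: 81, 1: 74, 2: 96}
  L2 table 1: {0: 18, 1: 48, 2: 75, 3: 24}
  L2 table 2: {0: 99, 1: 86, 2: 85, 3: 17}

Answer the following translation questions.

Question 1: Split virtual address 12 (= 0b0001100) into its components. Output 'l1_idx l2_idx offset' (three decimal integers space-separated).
Answer: 0 1 4

Derivation:
vaddr = 12 = 0b0001100
  top 2 bits -> l1_idx = 0
  next 2 bits -> l2_idx = 1
  bottom 3 bits -> offset = 4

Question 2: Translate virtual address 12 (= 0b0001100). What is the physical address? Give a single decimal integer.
vaddr = 12 = 0b0001100
Split: l1_idx=0, l2_idx=1, offset=4
L1[0] = 2
L2[2][1] = 86
paddr = 86 * 8 + 4 = 692

Answer: 692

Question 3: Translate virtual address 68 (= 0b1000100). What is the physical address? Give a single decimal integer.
Answer: 148

Derivation:
vaddr = 68 = 0b1000100
Split: l1_idx=2, l2_idx=0, offset=4
L1[2] = 1
L2[1][0] = 18
paddr = 18 * 8 + 4 = 148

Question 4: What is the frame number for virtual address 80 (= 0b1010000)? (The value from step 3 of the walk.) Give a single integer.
Answer: 75

Derivation:
vaddr = 80: l1_idx=2, l2_idx=2
L1[2] = 1; L2[1][2] = 75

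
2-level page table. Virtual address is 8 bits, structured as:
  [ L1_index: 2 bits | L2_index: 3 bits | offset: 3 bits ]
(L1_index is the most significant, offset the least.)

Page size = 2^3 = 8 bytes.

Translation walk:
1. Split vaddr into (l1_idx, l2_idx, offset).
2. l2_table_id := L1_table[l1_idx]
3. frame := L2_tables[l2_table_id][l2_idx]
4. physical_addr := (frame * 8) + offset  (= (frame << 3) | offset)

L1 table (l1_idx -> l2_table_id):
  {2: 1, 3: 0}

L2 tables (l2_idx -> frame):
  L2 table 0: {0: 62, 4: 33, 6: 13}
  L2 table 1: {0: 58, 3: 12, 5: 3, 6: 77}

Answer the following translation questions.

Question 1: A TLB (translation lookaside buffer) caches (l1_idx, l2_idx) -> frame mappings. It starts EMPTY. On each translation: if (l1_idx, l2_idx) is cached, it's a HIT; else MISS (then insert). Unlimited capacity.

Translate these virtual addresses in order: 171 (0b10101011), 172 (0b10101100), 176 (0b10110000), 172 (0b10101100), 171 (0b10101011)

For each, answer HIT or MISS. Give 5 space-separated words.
vaddr=171: (2,5) not in TLB -> MISS, insert
vaddr=172: (2,5) in TLB -> HIT
vaddr=176: (2,6) not in TLB -> MISS, insert
vaddr=172: (2,5) in TLB -> HIT
vaddr=171: (2,5) in TLB -> HIT

Answer: MISS HIT MISS HIT HIT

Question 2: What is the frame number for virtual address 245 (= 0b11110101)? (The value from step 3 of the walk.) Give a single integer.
Answer: 13

Derivation:
vaddr = 245: l1_idx=3, l2_idx=6
L1[3] = 0; L2[0][6] = 13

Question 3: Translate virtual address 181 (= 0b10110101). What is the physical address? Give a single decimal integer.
Answer: 621

Derivation:
vaddr = 181 = 0b10110101
Split: l1_idx=2, l2_idx=6, offset=5
L1[2] = 1
L2[1][6] = 77
paddr = 77 * 8 + 5 = 621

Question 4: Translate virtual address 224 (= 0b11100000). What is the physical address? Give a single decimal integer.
Answer: 264

Derivation:
vaddr = 224 = 0b11100000
Split: l1_idx=3, l2_idx=4, offset=0
L1[3] = 0
L2[0][4] = 33
paddr = 33 * 8 + 0 = 264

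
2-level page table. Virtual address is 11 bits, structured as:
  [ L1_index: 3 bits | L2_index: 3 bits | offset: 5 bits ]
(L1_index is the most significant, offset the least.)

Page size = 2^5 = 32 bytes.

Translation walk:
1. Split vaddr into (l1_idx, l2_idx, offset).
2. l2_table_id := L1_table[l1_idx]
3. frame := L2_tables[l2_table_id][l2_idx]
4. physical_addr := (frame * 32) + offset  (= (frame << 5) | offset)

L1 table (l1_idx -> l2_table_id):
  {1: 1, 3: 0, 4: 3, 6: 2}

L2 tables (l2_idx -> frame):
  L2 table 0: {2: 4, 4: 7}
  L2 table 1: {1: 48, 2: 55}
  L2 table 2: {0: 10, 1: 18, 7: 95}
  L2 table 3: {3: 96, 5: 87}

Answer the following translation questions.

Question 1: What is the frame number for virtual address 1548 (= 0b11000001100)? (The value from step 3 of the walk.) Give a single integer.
Answer: 10

Derivation:
vaddr = 1548: l1_idx=6, l2_idx=0
L1[6] = 2; L2[2][0] = 10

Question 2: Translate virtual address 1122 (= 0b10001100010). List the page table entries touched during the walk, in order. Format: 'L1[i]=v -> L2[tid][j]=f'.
vaddr = 1122 = 0b10001100010
Split: l1_idx=4, l2_idx=3, offset=2

Answer: L1[4]=3 -> L2[3][3]=96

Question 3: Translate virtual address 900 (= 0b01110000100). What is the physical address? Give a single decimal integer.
Answer: 228

Derivation:
vaddr = 900 = 0b01110000100
Split: l1_idx=3, l2_idx=4, offset=4
L1[3] = 0
L2[0][4] = 7
paddr = 7 * 32 + 4 = 228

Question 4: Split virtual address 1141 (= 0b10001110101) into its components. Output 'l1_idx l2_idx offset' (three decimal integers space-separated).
vaddr = 1141 = 0b10001110101
  top 3 bits -> l1_idx = 4
  next 3 bits -> l2_idx = 3
  bottom 5 bits -> offset = 21

Answer: 4 3 21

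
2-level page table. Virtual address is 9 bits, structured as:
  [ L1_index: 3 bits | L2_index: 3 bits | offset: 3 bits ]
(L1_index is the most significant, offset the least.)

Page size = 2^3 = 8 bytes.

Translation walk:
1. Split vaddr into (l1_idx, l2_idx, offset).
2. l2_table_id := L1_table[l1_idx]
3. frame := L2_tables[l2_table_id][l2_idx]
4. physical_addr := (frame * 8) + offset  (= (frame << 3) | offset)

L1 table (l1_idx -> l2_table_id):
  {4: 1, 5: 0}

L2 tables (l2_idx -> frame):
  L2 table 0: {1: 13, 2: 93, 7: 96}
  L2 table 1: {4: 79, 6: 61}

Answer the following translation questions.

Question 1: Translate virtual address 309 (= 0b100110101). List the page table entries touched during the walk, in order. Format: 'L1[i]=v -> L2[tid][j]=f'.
vaddr = 309 = 0b100110101
Split: l1_idx=4, l2_idx=6, offset=5

Answer: L1[4]=1 -> L2[1][6]=61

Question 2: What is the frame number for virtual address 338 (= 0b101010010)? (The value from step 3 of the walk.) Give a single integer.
Answer: 93

Derivation:
vaddr = 338: l1_idx=5, l2_idx=2
L1[5] = 0; L2[0][2] = 93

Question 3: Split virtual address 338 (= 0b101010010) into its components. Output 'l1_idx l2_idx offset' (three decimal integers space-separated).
vaddr = 338 = 0b101010010
  top 3 bits -> l1_idx = 5
  next 3 bits -> l2_idx = 2
  bottom 3 bits -> offset = 2

Answer: 5 2 2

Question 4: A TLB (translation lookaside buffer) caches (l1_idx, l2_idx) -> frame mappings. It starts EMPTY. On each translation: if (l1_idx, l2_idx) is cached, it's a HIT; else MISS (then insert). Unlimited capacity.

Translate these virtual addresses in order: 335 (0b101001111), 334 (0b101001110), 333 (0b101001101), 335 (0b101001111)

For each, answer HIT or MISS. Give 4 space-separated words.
Answer: MISS HIT HIT HIT

Derivation:
vaddr=335: (5,1) not in TLB -> MISS, insert
vaddr=334: (5,1) in TLB -> HIT
vaddr=333: (5,1) in TLB -> HIT
vaddr=335: (5,1) in TLB -> HIT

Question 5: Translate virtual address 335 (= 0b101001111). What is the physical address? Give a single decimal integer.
Answer: 111

Derivation:
vaddr = 335 = 0b101001111
Split: l1_idx=5, l2_idx=1, offset=7
L1[5] = 0
L2[0][1] = 13
paddr = 13 * 8 + 7 = 111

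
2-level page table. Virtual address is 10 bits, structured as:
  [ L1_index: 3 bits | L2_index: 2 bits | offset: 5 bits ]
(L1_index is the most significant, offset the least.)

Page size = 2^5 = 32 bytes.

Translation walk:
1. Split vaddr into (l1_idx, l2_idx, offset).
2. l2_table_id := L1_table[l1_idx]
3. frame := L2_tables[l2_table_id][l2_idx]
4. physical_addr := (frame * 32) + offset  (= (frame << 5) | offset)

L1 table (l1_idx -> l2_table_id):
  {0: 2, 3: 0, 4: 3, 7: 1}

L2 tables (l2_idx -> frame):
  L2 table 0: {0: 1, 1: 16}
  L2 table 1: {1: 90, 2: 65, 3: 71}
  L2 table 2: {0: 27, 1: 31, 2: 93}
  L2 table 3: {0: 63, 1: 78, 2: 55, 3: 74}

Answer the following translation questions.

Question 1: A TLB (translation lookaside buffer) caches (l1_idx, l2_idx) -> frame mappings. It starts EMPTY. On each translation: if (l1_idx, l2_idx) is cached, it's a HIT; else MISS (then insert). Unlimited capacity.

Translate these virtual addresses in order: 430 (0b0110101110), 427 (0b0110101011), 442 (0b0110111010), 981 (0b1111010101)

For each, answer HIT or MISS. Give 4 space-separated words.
vaddr=430: (3,1) not in TLB -> MISS, insert
vaddr=427: (3,1) in TLB -> HIT
vaddr=442: (3,1) in TLB -> HIT
vaddr=981: (7,2) not in TLB -> MISS, insert

Answer: MISS HIT HIT MISS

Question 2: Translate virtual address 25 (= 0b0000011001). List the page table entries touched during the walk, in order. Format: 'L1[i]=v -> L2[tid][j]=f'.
vaddr = 25 = 0b0000011001
Split: l1_idx=0, l2_idx=0, offset=25

Answer: L1[0]=2 -> L2[2][0]=27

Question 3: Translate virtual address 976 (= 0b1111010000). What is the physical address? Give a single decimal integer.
vaddr = 976 = 0b1111010000
Split: l1_idx=7, l2_idx=2, offset=16
L1[7] = 1
L2[1][2] = 65
paddr = 65 * 32 + 16 = 2096

Answer: 2096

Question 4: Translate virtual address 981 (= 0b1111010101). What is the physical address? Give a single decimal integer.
vaddr = 981 = 0b1111010101
Split: l1_idx=7, l2_idx=2, offset=21
L1[7] = 1
L2[1][2] = 65
paddr = 65 * 32 + 21 = 2101

Answer: 2101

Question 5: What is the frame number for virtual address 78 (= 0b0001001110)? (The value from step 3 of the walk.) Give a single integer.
Answer: 93

Derivation:
vaddr = 78: l1_idx=0, l2_idx=2
L1[0] = 2; L2[2][2] = 93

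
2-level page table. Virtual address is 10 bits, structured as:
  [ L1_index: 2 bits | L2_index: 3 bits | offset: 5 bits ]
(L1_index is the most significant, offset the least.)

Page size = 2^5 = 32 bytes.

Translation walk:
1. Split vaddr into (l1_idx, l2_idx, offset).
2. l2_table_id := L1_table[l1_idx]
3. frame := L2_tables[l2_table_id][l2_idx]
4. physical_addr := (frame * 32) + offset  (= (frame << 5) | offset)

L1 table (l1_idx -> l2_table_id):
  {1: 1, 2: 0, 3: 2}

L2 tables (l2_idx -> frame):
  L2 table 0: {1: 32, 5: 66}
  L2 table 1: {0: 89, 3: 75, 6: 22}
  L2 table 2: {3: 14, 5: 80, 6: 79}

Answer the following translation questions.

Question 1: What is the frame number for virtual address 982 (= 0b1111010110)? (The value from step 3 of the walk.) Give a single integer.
vaddr = 982: l1_idx=3, l2_idx=6
L1[3] = 2; L2[2][6] = 79

Answer: 79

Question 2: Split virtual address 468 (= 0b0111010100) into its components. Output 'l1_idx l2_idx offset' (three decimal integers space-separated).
Answer: 1 6 20

Derivation:
vaddr = 468 = 0b0111010100
  top 2 bits -> l1_idx = 1
  next 3 bits -> l2_idx = 6
  bottom 5 bits -> offset = 20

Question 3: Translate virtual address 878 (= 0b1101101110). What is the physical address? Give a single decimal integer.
vaddr = 878 = 0b1101101110
Split: l1_idx=3, l2_idx=3, offset=14
L1[3] = 2
L2[2][3] = 14
paddr = 14 * 32 + 14 = 462

Answer: 462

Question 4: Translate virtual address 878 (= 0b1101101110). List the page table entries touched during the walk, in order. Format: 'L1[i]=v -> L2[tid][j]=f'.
Answer: L1[3]=2 -> L2[2][3]=14

Derivation:
vaddr = 878 = 0b1101101110
Split: l1_idx=3, l2_idx=3, offset=14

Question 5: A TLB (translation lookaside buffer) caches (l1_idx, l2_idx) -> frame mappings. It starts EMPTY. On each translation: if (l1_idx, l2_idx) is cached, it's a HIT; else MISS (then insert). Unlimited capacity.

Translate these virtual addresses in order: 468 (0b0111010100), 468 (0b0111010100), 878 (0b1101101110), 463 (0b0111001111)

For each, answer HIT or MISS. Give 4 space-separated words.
vaddr=468: (1,6) not in TLB -> MISS, insert
vaddr=468: (1,6) in TLB -> HIT
vaddr=878: (3,3) not in TLB -> MISS, insert
vaddr=463: (1,6) in TLB -> HIT

Answer: MISS HIT MISS HIT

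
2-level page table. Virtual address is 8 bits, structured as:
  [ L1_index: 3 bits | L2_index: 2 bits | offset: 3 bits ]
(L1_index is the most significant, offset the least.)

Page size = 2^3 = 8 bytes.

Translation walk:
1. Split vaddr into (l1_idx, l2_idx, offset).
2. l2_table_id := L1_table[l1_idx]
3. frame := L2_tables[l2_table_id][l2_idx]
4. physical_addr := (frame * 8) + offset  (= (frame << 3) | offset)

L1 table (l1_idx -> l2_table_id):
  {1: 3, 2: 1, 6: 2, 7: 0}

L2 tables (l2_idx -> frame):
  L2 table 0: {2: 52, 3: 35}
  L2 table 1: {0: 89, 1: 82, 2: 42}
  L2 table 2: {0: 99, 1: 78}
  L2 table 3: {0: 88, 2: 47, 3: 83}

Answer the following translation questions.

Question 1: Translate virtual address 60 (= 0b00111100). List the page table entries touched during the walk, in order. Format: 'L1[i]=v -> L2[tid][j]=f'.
Answer: L1[1]=3 -> L2[3][3]=83

Derivation:
vaddr = 60 = 0b00111100
Split: l1_idx=1, l2_idx=3, offset=4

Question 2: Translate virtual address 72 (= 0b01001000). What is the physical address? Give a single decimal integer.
Answer: 656

Derivation:
vaddr = 72 = 0b01001000
Split: l1_idx=2, l2_idx=1, offset=0
L1[2] = 1
L2[1][1] = 82
paddr = 82 * 8 + 0 = 656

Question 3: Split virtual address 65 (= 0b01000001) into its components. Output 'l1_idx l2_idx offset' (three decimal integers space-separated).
vaddr = 65 = 0b01000001
  top 3 bits -> l1_idx = 2
  next 2 bits -> l2_idx = 0
  bottom 3 bits -> offset = 1

Answer: 2 0 1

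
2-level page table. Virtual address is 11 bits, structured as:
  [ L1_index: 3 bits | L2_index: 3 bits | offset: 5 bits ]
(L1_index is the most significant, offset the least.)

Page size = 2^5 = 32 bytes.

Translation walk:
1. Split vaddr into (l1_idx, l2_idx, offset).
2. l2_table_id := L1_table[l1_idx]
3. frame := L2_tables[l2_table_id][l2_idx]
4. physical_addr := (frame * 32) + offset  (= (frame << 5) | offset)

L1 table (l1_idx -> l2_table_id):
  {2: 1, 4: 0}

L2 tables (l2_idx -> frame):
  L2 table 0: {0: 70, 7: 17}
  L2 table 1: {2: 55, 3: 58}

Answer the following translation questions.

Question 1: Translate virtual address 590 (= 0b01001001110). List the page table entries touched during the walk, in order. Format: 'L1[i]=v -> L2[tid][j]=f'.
vaddr = 590 = 0b01001001110
Split: l1_idx=2, l2_idx=2, offset=14

Answer: L1[2]=1 -> L2[1][2]=55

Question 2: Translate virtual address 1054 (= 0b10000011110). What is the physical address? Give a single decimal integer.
vaddr = 1054 = 0b10000011110
Split: l1_idx=4, l2_idx=0, offset=30
L1[4] = 0
L2[0][0] = 70
paddr = 70 * 32 + 30 = 2270

Answer: 2270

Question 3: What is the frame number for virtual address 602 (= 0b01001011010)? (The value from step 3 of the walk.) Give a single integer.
Answer: 55

Derivation:
vaddr = 602: l1_idx=2, l2_idx=2
L1[2] = 1; L2[1][2] = 55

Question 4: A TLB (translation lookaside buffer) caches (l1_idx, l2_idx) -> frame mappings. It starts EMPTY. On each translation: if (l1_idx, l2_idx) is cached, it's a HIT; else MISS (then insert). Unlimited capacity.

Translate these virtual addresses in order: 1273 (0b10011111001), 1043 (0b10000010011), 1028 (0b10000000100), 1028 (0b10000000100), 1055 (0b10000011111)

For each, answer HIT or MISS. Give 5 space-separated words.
Answer: MISS MISS HIT HIT HIT

Derivation:
vaddr=1273: (4,7) not in TLB -> MISS, insert
vaddr=1043: (4,0) not in TLB -> MISS, insert
vaddr=1028: (4,0) in TLB -> HIT
vaddr=1028: (4,0) in TLB -> HIT
vaddr=1055: (4,0) in TLB -> HIT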